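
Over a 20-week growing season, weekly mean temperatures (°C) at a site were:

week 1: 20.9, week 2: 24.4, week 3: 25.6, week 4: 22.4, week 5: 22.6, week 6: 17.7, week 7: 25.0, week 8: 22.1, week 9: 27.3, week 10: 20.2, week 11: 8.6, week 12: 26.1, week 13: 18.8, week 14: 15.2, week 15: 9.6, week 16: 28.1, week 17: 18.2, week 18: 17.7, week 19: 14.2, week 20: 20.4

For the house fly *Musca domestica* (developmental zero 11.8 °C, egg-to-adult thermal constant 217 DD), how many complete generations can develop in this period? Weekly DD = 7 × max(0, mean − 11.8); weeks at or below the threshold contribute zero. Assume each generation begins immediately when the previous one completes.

Weekly DD (7 × max(0, T̄ − 11.8)): 63.7, 88.2, 96.6, 74.2, 75.6, 41.3, 92.4, 72.1, 108.5, 58.8, 0.0, 100.1, 49.0, 23.8, 0.0, 114.1, 44.8, 41.3, 16.8, 60.2.
Season total = 1221.5 DD.
Complete generations = ⌊1221.5 / 217⌋ = 5.

5 generations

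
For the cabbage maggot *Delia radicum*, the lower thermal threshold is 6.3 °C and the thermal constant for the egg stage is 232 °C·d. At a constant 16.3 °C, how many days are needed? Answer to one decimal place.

Daily accumulation = 16.3 − 6.3 = 10.0 DD/day.
Duration = 232 / 10.0 = 23.200 ≈ 23.2 days.

23.2 days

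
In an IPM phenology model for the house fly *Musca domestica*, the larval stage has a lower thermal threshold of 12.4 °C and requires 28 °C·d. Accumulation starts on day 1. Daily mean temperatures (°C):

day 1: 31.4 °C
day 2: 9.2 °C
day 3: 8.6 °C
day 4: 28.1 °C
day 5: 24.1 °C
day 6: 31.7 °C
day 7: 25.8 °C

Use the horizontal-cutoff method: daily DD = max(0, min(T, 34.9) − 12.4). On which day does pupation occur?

day 4

Daily DD above 12.4 °C (capped at 22.5): 19.0, 0.0, 0.0, 15.7, 11.7, 19.3, 13.4.
Cumulative: 19.0, 19.0, 19.0, 34.7, 46.4, 65.7, 79.1.
The total first reaches 28 DD on day 4.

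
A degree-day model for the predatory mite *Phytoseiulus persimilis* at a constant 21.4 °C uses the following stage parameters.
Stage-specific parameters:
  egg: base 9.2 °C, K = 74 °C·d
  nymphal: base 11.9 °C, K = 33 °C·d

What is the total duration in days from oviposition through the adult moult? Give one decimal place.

egg: 74 / (21.4 − 9.2) = 74 / 12.2 = 6.066 d.
nymphal: 33 / (21.4 − 11.9) = 33 / 9.5 = 3.474 d.
Sum = 9.539 ≈ 9.5 days.

9.5 days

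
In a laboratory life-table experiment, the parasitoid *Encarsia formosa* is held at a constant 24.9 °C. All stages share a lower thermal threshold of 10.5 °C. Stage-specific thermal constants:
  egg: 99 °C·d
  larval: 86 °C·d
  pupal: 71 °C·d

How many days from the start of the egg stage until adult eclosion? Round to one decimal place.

17.8 days

Daily accumulation at 24.9 °C = 24.9 − 10.5 = 14.4 DD/day.
Total K = 99 + 86 + 71 = 256 DD.
Total duration = 256 / 14.4 = 17.778 ≈ 17.8 days.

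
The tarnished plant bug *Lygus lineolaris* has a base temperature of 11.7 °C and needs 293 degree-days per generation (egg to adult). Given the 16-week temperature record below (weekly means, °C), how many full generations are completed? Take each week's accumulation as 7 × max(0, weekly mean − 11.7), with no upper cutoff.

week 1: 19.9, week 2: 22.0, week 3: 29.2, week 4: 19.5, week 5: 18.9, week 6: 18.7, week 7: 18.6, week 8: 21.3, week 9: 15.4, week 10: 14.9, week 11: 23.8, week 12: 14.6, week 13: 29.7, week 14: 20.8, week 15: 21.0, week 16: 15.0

Weekly DD (7 × max(0, T̄ − 11.7)): 57.4, 72.1, 122.5, 54.6, 50.4, 49.0, 48.3, 67.2, 25.9, 22.4, 84.7, 20.3, 126.0, 63.7, 65.1, 23.1.
Season total = 952.7 DD.
Complete generations = ⌊952.7 / 293⌋ = 3.

3 generations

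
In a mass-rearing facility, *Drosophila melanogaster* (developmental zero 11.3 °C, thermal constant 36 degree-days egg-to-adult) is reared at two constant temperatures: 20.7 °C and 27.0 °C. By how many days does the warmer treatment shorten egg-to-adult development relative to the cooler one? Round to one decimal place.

1.5 days

At 20.7 °C: 36 / (20.7 − 11.3) = 36 / 9.4 = 3.830 d.
At 27.0 °C: 36 / (27.0 − 11.3) = 36 / 15.7 = 2.293 d.
Difference = |3.830 − 2.293| = 1.537 ≈ 1.5 days.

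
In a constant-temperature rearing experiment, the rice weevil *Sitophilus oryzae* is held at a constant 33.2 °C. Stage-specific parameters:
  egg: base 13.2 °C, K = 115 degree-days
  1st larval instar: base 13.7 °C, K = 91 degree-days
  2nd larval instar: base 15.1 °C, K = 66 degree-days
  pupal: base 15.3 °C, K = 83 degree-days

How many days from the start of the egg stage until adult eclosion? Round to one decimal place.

egg: 115 / (33.2 − 13.2) = 115 / 20.0 = 5.750 d.
1st larval instar: 91 / (33.2 − 13.7) = 91 / 19.5 = 4.667 d.
2nd larval instar: 66 / (33.2 − 15.1) = 66 / 18.1 = 3.646 d.
pupal: 83 / (33.2 − 15.3) = 83 / 17.9 = 4.637 d.
Sum = 18.700 ≈ 18.7 days.

18.7 days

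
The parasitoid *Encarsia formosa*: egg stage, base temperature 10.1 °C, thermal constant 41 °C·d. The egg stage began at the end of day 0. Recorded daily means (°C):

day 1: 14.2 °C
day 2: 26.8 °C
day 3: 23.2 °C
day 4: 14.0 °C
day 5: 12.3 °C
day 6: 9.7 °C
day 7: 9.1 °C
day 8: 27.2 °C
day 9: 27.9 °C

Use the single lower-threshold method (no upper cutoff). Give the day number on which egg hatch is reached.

day 8

Daily DD above 10.1 °C: 4.1, 16.7, 13.1, 3.9, 2.2, 0.0, 0.0, 17.1, 17.8.
Cumulative: 4.1, 20.8, 33.9, 37.8, 40.0, 40.0, 40.0, 57.1, 74.9.
The total first reaches 41 DD on day 8.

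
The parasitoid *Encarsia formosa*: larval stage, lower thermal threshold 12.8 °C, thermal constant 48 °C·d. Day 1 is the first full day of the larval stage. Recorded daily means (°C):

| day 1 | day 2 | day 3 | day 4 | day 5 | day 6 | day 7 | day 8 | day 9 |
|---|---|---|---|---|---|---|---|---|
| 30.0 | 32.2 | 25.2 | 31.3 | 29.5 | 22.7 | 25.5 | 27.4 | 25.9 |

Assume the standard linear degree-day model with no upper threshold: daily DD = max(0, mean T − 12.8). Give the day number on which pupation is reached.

day 3

Daily DD above 12.8 °C: 17.2, 19.4, 12.4, 18.5, 16.7, 9.9, 12.7, 14.6, 13.1.
Cumulative: 17.2, 36.6, 49.0, 67.5, 84.2, 94.1, 106.8, 121.4, 134.5.
The total first reaches 48 DD on day 3.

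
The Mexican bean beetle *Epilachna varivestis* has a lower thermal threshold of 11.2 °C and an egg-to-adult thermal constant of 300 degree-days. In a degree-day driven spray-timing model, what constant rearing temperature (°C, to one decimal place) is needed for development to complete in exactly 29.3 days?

21.4 °C

Required daily accumulation = 300 / 29.3 = 10.239 DD/day.
T = T_base + 10.239 = 11.2 + 10.239 = 21.439 ≈ 21.4 °C.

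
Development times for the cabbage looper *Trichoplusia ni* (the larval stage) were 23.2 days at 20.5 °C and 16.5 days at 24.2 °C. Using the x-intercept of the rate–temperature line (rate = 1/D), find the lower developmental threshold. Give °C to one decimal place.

Linear rate model ⇒ the product D·(T − T_b) is constant across temperatures.
23.2·(20.5 − T_b) = 16.5·(24.2 − T_b)
T_b = (23.2·20.5 − 16.5·24.2) / (23.2 − 16.5) = 76.30 / 6.7 = 11.388 °C ≈ 11.4 °C.

11.4 °C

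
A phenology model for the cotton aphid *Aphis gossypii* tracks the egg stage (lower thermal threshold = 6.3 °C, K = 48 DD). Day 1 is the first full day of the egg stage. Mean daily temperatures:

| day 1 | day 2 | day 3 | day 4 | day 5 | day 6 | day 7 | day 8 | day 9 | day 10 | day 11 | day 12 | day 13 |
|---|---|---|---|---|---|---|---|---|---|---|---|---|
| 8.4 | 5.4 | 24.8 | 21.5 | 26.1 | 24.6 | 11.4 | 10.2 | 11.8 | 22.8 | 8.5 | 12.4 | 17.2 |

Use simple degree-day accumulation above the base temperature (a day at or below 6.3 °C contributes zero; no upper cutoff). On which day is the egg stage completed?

Daily DD above 6.3 °C: 2.1, 0.0, 18.5, 15.2, 19.8, 18.3, 5.1, 3.9, 5.5, 16.5, 2.2, 6.1, 10.9.
Cumulative: 2.1, 2.1, 20.6, 35.8, 55.6, 73.9, 79.0, 82.9, 88.4, 104.9, 107.1, 113.2, 124.1.
The total first reaches 48 DD on day 5.

day 5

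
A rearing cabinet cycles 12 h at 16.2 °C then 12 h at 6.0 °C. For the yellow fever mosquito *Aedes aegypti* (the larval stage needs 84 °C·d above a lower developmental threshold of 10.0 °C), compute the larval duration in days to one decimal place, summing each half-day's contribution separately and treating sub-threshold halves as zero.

27.1 days

Day half: max(0, 16.2 − 10.0) × 0.5 = 6.2 × 0.5 = 3.10 DD.
Night half: max(0, 6.0 − 10.0) × 0.5 = 0.0 × 0.5 = 0.00 DD.
Per 24 h: 3.10 DD/day.
Duration = 84 / 3.10 = 27.097 ≈ 27.1 days.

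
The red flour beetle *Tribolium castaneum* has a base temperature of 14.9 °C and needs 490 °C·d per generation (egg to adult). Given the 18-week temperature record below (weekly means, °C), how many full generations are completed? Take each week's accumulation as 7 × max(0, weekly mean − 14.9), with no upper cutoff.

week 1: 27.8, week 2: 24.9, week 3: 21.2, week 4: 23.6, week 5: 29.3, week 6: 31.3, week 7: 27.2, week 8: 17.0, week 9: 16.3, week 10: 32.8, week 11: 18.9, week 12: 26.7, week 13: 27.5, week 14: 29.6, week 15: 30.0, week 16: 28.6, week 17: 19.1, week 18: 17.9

2 generations

Weekly DD (7 × max(0, T̄ − 14.9)): 90.3, 70.0, 44.1, 60.9, 100.8, 114.8, 86.1, 14.7, 9.8, 125.3, 28.0, 82.6, 88.2, 102.9, 105.7, 95.9, 29.4, 21.0.
Season total = 1270.5 DD.
Complete generations = ⌊1270.5 / 490⌋ = 2.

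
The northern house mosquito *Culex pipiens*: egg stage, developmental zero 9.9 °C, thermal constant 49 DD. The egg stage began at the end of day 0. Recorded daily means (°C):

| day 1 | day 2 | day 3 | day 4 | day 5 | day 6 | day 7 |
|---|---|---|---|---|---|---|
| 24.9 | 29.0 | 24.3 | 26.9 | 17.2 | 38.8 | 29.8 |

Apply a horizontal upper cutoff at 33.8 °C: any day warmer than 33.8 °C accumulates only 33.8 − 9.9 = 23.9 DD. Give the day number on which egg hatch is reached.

day 4

Daily DD above 9.9 °C (capped at 23.9): 15.0, 19.1, 14.4, 17.0, 7.3, 23.9, 19.9.
Cumulative: 15.0, 34.1, 48.5, 65.5, 72.8, 96.7, 116.6.
The total first reaches 49 DD on day 4.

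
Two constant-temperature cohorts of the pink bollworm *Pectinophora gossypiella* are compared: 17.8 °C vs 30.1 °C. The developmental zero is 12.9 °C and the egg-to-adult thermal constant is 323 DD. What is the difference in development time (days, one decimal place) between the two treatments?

At 17.8 °C: 323 / (17.8 − 12.9) = 323 / 4.9 = 65.918 d.
At 30.1 °C: 323 / (30.1 − 12.9) = 323 / 17.2 = 18.779 d.
Difference = |65.918 − 18.779| = 47.139 ≈ 47.1 days.

47.1 days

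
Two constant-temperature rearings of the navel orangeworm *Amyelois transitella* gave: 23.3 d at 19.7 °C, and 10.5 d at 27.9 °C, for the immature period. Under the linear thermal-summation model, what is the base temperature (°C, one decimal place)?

13.0 °C

Under the model K = D·(T − T_b), so D₁·(T₁ − T_b) = D₂·(T₂ − T_b).
23.3·(19.7 − T_b) = 10.5·(27.9 − T_b)
T_b = (23.3·19.7 − 10.5·27.9) / (23.3 − 10.5) = 166.06 / 12.8 = 12.973 °C ≈ 13.0 °C.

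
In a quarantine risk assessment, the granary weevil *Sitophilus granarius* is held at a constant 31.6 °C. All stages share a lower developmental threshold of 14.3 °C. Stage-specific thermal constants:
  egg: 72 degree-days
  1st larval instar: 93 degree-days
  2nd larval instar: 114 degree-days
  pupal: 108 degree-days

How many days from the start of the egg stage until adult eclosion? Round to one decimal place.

Daily accumulation at 31.6 °C = 31.6 − 14.3 = 17.3 DD/day.
Total K = 72 + 93 + 114 + 108 = 387 DD.
Total duration = 387 / 17.3 = 22.370 ≈ 22.4 days.

22.4 days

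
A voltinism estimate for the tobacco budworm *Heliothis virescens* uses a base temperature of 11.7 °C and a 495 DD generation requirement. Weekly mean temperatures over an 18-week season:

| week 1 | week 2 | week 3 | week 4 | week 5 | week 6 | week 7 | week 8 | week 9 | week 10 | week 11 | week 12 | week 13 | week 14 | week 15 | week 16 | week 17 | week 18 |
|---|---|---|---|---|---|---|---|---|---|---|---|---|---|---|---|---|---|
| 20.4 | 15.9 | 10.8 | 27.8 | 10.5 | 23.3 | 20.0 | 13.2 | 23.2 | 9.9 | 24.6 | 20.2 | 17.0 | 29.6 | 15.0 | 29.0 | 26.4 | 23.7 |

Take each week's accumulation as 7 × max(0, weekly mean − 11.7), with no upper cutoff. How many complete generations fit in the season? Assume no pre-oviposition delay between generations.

Weekly DD (7 × max(0, T̄ − 11.7)): 60.9, 29.4, 0.0, 112.7, 0.0, 81.2, 58.1, 10.5, 80.5, 0.0, 90.3, 59.5, 37.1, 125.3, 23.1, 121.1, 102.9, 84.0.
Season total = 1076.6 DD.
Complete generations = ⌊1076.6 / 495⌋ = 2.

2 generations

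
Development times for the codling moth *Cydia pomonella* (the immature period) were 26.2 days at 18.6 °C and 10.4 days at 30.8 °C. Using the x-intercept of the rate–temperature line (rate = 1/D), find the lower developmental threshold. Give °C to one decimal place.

Equal thermal constants: D₁(T₁ − T_b) = D₂(T₂ − T_b).
26.2·(18.6 − T_b) = 10.4·(30.8 − T_b)
T_b = (26.2·18.6 − 10.4·30.8) / (26.2 − 10.4) = 167.00 / 15.8 = 10.570 °C ≈ 10.6 °C.

10.6 °C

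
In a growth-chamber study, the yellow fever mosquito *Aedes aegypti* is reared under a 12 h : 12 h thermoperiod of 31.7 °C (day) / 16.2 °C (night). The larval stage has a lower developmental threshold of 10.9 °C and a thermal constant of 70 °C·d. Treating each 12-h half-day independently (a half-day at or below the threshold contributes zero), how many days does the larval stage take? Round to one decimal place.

Day half: max(0, 31.7 − 10.9) × 0.5 = 20.8 × 0.5 = 10.40 DD.
Night half: max(0, 16.2 − 10.9) × 0.5 = 5.3 × 0.5 = 2.65 DD.
Per 24 h: 13.05 DD/day.
Duration = 70 / 13.05 = 5.364 ≈ 5.4 days.

5.4 days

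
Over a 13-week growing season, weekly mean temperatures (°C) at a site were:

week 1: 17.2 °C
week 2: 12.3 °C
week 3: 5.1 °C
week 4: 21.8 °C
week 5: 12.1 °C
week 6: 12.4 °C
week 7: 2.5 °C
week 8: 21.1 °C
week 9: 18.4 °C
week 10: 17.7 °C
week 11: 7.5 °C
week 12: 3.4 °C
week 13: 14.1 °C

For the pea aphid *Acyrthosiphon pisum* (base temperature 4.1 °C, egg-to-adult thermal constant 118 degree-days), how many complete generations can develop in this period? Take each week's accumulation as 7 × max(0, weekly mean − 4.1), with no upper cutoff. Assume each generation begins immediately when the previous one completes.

6 generations

Weekly DD (7 × max(0, T̄ − 4.1)): 91.7, 57.4, 7.0, 123.9, 56.0, 58.1, 0.0, 119.0, 100.1, 95.2, 23.8, 0.0, 70.0.
Season total = 802.2 DD.
Complete generations = ⌊802.2 / 118⌋ = 6.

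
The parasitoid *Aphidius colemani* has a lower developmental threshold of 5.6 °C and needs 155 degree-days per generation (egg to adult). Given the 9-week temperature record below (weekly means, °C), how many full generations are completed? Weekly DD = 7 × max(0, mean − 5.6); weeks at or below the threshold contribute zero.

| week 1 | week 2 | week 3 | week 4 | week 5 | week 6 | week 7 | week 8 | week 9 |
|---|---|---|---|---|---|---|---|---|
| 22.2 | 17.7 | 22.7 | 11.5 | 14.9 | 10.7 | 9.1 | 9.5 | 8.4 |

3 generations

Weekly DD (7 × max(0, T̄ − 5.6)): 116.2, 84.7, 119.7, 41.3, 65.1, 35.7, 24.5, 27.3, 19.6.
Season total = 534.1 DD.
Complete generations = ⌊534.1 / 155⌋ = 3.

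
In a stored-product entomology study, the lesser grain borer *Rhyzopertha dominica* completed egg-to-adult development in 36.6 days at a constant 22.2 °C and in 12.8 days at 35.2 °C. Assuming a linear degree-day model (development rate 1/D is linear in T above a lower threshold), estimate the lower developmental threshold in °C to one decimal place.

15.2 °C

Equal thermal constants: D₁(T₁ − T_b) = D₂(T₂ − T_b).
36.6·(22.2 − T_b) = 12.8·(35.2 − T_b)
T_b = (36.6·22.2 − 12.8·35.2) / (36.6 − 12.8) = 361.96 / 23.8 = 15.208 °C ≈ 15.2 °C.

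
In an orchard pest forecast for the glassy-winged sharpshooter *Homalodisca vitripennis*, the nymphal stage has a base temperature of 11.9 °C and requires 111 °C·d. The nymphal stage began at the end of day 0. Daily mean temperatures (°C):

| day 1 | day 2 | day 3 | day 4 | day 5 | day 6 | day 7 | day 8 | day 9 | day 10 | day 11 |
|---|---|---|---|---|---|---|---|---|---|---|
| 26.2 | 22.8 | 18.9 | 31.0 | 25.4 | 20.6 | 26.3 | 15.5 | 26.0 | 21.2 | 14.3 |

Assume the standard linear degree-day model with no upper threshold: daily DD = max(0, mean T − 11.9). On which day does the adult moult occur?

day 10

Daily DD above 11.9 °C: 14.3, 10.9, 7.0, 19.1, 13.5, 8.7, 14.4, 3.6, 14.1, 9.3, 2.4.
Cumulative: 14.3, 25.2, 32.2, 51.3, 64.8, 73.5, 87.9, 91.5, 105.6, 114.9, 117.3.
The total first reaches 111 DD on day 10.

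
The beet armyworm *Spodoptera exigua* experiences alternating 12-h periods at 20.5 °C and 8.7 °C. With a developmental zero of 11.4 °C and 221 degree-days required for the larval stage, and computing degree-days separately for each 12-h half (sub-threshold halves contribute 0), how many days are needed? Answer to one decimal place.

Day half: max(0, 20.5 − 11.4) × 0.5 = 9.1 × 0.5 = 4.55 DD.
Night half: max(0, 8.7 − 11.4) × 0.5 = 0.0 × 0.5 = 0.00 DD.
Per 24 h: 4.55 DD/day.
Duration = 221 / 4.55 = 48.571 ≈ 48.6 days.

48.6 days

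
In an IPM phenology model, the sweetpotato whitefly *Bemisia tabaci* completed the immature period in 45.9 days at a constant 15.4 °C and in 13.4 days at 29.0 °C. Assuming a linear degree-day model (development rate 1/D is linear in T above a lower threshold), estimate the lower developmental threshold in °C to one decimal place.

9.8 °C

Equal thermal constants: D₁(T₁ − T_b) = D₂(T₂ − T_b).
45.9·(15.4 − T_b) = 13.4·(29.0 − T_b)
T_b = (45.9·15.4 − 13.4·29.0) / (45.9 − 13.4) = 318.26 / 32.5 = 9.793 °C ≈ 9.8 °C.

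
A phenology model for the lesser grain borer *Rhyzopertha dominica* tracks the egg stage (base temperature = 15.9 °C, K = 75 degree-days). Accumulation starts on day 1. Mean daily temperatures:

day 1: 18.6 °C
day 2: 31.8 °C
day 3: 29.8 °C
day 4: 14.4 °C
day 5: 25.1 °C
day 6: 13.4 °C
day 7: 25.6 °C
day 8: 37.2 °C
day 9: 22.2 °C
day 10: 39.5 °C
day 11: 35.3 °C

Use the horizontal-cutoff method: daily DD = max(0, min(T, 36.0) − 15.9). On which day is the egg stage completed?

Daily DD above 15.9 °C (capped at 20.1): 2.7, 15.9, 13.9, 0.0, 9.2, 0.0, 9.7, 20.1, 6.3, 20.1, 19.4.
Cumulative: 2.7, 18.6, 32.5, 32.5, 41.7, 41.7, 51.4, 71.5, 77.8, 97.9, 117.3.
The total first reaches 75 DD on day 9.

day 9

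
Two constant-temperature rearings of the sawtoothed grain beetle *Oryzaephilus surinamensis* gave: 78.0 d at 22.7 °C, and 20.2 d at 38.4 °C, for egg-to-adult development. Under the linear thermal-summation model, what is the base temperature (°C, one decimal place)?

Equal thermal constants: D₁(T₁ − T_b) = D₂(T₂ − T_b).
78.0·(22.7 − T_b) = 20.2·(38.4 − T_b)
T_b = (78.0·22.7 − 20.2·38.4) / (78.0 − 20.2) = 994.92 / 57.8 = 17.213 °C ≈ 17.2 °C.

17.2 °C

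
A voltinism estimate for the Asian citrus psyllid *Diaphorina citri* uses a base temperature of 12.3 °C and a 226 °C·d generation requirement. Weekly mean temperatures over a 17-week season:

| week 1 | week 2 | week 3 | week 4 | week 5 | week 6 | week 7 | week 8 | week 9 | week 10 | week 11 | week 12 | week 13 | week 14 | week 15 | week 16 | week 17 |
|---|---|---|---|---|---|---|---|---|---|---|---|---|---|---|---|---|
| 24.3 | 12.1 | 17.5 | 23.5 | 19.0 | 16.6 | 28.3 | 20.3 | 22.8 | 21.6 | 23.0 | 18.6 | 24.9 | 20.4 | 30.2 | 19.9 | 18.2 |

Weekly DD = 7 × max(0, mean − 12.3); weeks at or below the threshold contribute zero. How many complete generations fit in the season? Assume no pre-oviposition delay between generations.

4 generations

Weekly DD (7 × max(0, T̄ − 12.3)): 84.0, 0.0, 36.4, 78.4, 46.9, 30.1, 112.0, 56.0, 73.5, 65.1, 74.9, 44.1, 88.2, 56.7, 125.3, 53.2, 41.3.
Season total = 1066.1 DD.
Complete generations = ⌊1066.1 / 226⌋ = 4.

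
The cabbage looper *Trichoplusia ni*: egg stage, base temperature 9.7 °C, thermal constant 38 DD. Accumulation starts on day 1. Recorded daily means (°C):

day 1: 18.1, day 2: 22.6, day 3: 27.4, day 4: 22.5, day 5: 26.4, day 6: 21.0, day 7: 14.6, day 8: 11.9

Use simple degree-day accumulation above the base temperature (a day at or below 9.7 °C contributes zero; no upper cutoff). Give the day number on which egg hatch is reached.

Daily DD above 9.7 °C: 8.4, 12.9, 17.7, 12.8, 16.7, 11.3, 4.9, 2.2.
Cumulative: 8.4, 21.3, 39.0, 51.8, 68.5, 79.8, 84.7, 86.9.
The total first reaches 38 DD on day 3.

day 3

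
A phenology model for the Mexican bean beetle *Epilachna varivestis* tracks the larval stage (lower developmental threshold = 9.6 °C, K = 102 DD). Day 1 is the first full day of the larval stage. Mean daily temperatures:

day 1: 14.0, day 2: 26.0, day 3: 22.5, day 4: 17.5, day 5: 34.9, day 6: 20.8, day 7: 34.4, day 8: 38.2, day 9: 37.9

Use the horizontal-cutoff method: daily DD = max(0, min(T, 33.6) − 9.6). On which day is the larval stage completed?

Daily DD above 9.6 °C (capped at 24.0): 4.4, 16.4, 12.9, 7.9, 24.0, 11.2, 24.0, 24.0, 24.0.
Cumulative: 4.4, 20.8, 33.7, 41.6, 65.6, 76.8, 100.8, 124.8, 148.8.
The total first reaches 102 DD on day 8.

day 8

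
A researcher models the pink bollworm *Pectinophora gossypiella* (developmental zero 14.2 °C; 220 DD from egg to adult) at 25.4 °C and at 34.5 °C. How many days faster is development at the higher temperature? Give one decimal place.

At 25.4 °C: 220 / (25.4 − 14.2) = 220 / 11.2 = 19.643 d.
At 34.5 °C: 220 / (34.5 − 14.2) = 220 / 20.3 = 10.837 d.
Difference = |19.643 − 10.837| = 8.805 ≈ 8.8 days.

8.8 days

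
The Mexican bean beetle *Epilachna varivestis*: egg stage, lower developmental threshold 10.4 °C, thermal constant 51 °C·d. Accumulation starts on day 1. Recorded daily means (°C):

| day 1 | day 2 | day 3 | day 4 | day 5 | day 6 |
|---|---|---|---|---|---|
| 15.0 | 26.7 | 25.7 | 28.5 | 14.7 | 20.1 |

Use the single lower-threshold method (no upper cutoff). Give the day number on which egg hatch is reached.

Daily DD above 10.4 °C: 4.6, 16.3, 15.3, 18.1, 4.3, 9.7.
Cumulative: 4.6, 20.9, 36.2, 54.3, 58.6, 68.3.
The total first reaches 51 DD on day 4.

day 4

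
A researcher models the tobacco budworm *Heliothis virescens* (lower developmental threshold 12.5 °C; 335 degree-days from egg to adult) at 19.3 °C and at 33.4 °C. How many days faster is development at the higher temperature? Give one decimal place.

At 19.3 °C: 335 / (19.3 − 12.5) = 335 / 6.8 = 49.265 d.
At 33.4 °C: 335 / (33.4 − 12.5) = 335 / 20.9 = 16.029 d.
Difference = |49.265 − 16.029| = 33.236 ≈ 33.2 days.

33.2 days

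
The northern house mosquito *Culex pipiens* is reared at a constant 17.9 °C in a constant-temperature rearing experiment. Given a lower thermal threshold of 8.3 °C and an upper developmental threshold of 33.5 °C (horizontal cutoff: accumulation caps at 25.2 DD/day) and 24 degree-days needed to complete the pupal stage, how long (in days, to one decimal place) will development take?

2.5 days

Daily accumulation = 17.9 − 8.3 = 9.6 DD/day.
Duration = 24 / 9.6 = 2.500 ≈ 2.5 days.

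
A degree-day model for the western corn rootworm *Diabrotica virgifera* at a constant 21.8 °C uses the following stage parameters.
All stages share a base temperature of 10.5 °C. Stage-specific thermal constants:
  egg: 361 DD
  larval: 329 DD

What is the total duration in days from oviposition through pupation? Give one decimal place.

Daily accumulation at 21.8 °C = 21.8 − 10.5 = 11.3 DD/day.
Total K = 361 + 329 = 690 DD.
Total duration = 690 / 11.3 = 61.062 ≈ 61.1 days.

61.1 days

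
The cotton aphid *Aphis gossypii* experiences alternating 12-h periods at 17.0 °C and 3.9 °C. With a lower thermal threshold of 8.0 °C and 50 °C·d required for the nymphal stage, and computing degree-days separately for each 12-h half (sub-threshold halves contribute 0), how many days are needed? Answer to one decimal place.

11.1 days

Day half: max(0, 17.0 − 8.0) × 0.5 = 9.0 × 0.5 = 4.50 DD.
Night half: max(0, 3.9 − 8.0) × 0.5 = 0.0 × 0.5 = 0.00 DD.
Per 24 h: 4.50 DD/day.
Duration = 50 / 4.50 = 11.111 ≈ 11.1 days.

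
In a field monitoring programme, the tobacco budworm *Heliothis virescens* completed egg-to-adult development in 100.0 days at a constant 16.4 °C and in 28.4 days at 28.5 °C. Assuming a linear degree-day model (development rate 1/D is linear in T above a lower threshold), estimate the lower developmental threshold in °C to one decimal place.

11.6 °C

Linear rate model ⇒ the product D·(T − T_b) is constant across temperatures.
100.0·(16.4 − T_b) = 28.4·(28.5 − T_b)
T_b = (100.0·16.4 − 28.4·28.5) / (100.0 − 28.4) = 830.60 / 71.6 = 11.601 °C ≈ 11.6 °C.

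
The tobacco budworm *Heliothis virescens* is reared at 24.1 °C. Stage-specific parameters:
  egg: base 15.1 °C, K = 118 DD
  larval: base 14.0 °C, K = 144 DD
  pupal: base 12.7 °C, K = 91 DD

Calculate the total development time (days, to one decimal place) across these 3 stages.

35.4 days

egg: 118 / (24.1 − 15.1) = 118 / 9.0 = 13.111 d.
larval: 144 / (24.1 − 14.0) = 144 / 10.1 = 14.257 d.
pupal: 91 / (24.1 − 12.7) = 91 / 11.4 = 7.982 d.
Sum = 35.351 ≈ 35.4 days.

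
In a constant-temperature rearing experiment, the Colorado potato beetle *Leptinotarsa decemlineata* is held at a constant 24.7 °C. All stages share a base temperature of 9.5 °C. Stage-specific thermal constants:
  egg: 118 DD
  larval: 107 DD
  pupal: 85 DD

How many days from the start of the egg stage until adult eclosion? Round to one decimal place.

Daily accumulation at 24.7 °C = 24.7 − 9.5 = 15.2 DD/day.
Total K = 118 + 107 + 85 = 310 DD.
Total duration = 310 / 15.2 = 20.395 ≈ 20.4 days.

20.4 days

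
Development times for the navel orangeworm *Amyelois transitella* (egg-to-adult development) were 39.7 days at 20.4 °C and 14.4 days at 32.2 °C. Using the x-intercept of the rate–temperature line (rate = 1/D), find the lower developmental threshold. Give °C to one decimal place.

Equal thermal constants: D₁(T₁ − T_b) = D₂(T₂ − T_b).
39.7·(20.4 − T_b) = 14.4·(32.2 − T_b)
T_b = (39.7·20.4 − 14.4·32.2) / (39.7 − 14.4) = 346.20 / 25.3 = 13.684 °C ≈ 13.7 °C.

13.7 °C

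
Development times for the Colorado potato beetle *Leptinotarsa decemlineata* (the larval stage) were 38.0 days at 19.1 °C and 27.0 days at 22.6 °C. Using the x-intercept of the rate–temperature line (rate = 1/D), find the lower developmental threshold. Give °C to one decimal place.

10.5 °C

Linear rate model ⇒ the product D·(T − T_b) is constant across temperatures.
38.0·(19.1 − T_b) = 27.0·(22.6 − T_b)
T_b = (38.0·19.1 − 27.0·22.6) / (38.0 − 27.0) = 115.60 / 11.0 = 10.509 °C ≈ 10.5 °C.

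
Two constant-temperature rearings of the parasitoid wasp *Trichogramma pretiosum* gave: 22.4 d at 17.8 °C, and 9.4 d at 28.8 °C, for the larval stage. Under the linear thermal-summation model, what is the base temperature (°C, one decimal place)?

9.8 °C

Under the model K = D·(T − T_b), so D₁·(T₁ − T_b) = D₂·(T₂ − T_b).
22.4·(17.8 − T_b) = 9.4·(28.8 − T_b)
T_b = (22.4·17.8 − 9.4·28.8) / (22.4 − 9.4) = 128.00 / 13.0 = 9.846 °C ≈ 9.8 °C.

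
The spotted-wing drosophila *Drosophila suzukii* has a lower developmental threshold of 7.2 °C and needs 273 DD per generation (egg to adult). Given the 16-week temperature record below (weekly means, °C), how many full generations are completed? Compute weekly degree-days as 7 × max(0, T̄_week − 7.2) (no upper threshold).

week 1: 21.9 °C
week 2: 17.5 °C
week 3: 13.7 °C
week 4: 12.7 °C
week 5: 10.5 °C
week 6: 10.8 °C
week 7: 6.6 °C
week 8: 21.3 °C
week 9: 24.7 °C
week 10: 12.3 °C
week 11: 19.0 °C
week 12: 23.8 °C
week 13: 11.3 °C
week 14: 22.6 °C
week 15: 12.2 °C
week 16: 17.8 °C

3 generations

Weekly DD (7 × max(0, T̄ − 7.2)): 102.9, 72.1, 45.5, 38.5, 23.1, 25.2, 0.0, 98.7, 122.5, 35.7, 82.6, 116.2, 28.7, 107.8, 35.0, 74.2.
Season total = 1008.7 DD.
Complete generations = ⌊1008.7 / 273⌋ = 3.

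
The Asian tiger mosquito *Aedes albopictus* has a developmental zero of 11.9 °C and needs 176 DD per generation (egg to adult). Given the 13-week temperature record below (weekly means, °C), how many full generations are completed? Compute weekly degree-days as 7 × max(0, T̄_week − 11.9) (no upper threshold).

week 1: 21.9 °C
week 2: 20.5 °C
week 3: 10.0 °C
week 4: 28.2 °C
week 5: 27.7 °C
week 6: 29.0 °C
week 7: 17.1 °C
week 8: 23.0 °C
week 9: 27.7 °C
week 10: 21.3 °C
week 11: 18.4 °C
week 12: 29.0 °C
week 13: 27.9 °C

5 generations

Weekly DD (7 × max(0, T̄ − 11.9)): 70.0, 60.2, 0.0, 114.1, 110.6, 119.7, 36.4, 77.7, 110.6, 65.8, 45.5, 119.7, 112.0.
Season total = 1042.3 DD.
Complete generations = ⌊1042.3 / 176⌋ = 5.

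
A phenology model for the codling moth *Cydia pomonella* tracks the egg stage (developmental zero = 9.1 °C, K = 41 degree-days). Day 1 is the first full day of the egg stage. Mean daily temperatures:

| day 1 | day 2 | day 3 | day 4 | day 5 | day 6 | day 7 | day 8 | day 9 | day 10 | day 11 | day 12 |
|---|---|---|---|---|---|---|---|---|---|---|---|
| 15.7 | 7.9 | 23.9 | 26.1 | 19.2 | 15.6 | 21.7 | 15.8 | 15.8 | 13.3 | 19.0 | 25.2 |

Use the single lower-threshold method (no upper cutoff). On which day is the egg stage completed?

Daily DD above 9.1 °C: 6.6, 0.0, 14.8, 17.0, 10.1, 6.5, 12.6, 6.7, 6.7, 4.2, 9.9, 16.1.
Cumulative: 6.6, 6.6, 21.4, 38.4, 48.5, 55.0, 67.6, 74.3, 81.0, 85.2, 95.1, 111.2.
The total first reaches 41 DD on day 5.

day 5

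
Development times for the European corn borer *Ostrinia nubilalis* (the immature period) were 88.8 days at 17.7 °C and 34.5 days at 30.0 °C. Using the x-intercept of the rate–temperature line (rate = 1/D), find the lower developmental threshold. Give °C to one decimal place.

9.9 °C

Equal thermal constants: D₁(T₁ − T_b) = D₂(T₂ − T_b).
88.8·(17.7 − T_b) = 34.5·(30.0 − T_b)
T_b = (88.8·17.7 − 34.5·30.0) / (88.8 − 34.5) = 536.76 / 54.3 = 9.885 °C ≈ 9.9 °C.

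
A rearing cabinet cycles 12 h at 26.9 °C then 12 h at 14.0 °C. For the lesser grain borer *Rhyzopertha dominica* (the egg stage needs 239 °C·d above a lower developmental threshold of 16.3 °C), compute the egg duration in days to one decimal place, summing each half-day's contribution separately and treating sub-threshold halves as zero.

45.1 days

Day half: max(0, 26.9 − 16.3) × 0.5 = 10.6 × 0.5 = 5.30 DD.
Night half: max(0, 14.0 − 16.3) × 0.5 = 0.0 × 0.5 = 0.00 DD.
Per 24 h: 5.30 DD/day.
Duration = 239 / 5.30 = 45.094 ≈ 45.1 days.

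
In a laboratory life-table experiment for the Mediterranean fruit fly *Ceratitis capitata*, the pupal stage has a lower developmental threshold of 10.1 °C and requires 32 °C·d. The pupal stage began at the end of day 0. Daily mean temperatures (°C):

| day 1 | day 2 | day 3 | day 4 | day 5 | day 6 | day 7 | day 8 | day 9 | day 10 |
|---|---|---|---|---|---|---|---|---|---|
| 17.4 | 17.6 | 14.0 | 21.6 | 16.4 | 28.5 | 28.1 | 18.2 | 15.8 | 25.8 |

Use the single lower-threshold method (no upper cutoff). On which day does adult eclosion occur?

day 5

Daily DD above 10.1 °C: 7.3, 7.5, 3.9, 11.5, 6.3, 18.4, 18.0, 8.1, 5.7, 15.7.
Cumulative: 7.3, 14.8, 18.7, 30.2, 36.5, 54.9, 72.9, 81.0, 86.7, 102.4.
The total first reaches 32 DD on day 5.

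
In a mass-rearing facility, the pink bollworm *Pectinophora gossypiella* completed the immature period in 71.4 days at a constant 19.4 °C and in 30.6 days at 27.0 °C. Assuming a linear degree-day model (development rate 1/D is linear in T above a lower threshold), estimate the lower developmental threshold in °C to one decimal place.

13.7 °C

Linear rate model ⇒ the product D·(T − T_b) is constant across temperatures.
71.4·(19.4 − T_b) = 30.6·(27.0 − T_b)
T_b = (71.4·19.4 − 30.6·27.0) / (71.4 − 30.6) = 558.96 / 40.8 = 13.700 °C ≈ 13.7 °C.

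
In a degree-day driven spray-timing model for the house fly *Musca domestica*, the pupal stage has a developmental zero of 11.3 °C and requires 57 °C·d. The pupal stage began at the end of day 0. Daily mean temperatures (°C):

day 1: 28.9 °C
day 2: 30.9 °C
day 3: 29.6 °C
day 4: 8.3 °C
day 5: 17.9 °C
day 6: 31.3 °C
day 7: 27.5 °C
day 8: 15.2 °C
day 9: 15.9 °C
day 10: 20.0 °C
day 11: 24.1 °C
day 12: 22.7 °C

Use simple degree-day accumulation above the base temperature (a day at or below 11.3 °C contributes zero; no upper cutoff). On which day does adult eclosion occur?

Daily DD above 11.3 °C: 17.6, 19.6, 18.3, 0.0, 6.6, 20.0, 16.2, 3.9, 4.6, 8.7, 12.8, 11.4.
Cumulative: 17.6, 37.2, 55.5, 55.5, 62.1, 82.1, 98.3, 102.2, 106.8, 115.5, 128.3, 139.7.
The total first reaches 57 DD on day 5.

day 5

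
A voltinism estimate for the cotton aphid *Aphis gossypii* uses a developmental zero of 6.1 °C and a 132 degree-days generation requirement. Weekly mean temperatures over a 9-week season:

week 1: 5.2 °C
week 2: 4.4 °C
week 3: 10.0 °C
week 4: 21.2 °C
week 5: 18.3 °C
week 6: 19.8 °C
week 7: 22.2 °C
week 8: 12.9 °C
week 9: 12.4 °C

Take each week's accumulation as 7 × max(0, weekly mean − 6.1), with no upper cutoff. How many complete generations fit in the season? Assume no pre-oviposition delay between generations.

Weekly DD (7 × max(0, T̄ − 6.1)): 0.0, 0.0, 27.3, 105.7, 85.4, 95.9, 112.7, 47.6, 44.1.
Season total = 518.7 DD.
Complete generations = ⌊518.7 / 132⌋ = 3.

3 generations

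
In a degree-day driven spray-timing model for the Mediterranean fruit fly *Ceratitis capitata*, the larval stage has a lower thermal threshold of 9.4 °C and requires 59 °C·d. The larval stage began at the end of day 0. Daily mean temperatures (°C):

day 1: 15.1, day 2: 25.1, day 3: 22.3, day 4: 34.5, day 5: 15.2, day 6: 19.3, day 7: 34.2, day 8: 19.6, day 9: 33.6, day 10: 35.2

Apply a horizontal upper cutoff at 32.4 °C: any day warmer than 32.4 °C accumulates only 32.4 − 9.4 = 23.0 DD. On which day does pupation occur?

day 5

Daily DD above 9.4 °C (capped at 23.0): 5.7, 15.7, 12.9, 23.0, 5.8, 9.9, 23.0, 10.2, 23.0, 23.0.
Cumulative: 5.7, 21.4, 34.3, 57.3, 63.1, 73.0, 96.0, 106.2, 129.2, 152.2.
The total first reaches 59 DD on day 5.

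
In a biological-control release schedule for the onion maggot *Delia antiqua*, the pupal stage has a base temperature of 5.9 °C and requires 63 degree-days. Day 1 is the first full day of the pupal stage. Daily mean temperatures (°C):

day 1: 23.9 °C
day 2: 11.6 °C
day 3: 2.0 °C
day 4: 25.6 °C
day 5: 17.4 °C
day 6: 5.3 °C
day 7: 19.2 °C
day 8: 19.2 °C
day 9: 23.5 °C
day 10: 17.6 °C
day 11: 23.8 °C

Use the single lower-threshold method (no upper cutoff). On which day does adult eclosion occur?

day 7

Daily DD above 5.9 °C: 18.0, 5.7, 0.0, 19.7, 11.5, 0.0, 13.3, 13.3, 17.6, 11.7, 17.9.
Cumulative: 18.0, 23.7, 23.7, 43.4, 54.9, 54.9, 68.2, 81.5, 99.1, 110.8, 128.7.
The total first reaches 63 DD on day 7.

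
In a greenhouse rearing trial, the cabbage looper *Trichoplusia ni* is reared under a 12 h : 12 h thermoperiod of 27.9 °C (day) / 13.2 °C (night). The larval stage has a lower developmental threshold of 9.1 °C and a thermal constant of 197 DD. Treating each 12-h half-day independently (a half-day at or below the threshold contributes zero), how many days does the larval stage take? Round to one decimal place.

17.2 days

Day half: max(0, 27.9 − 9.1) × 0.5 = 18.8 × 0.5 = 9.40 DD.
Night half: max(0, 13.2 − 9.1) × 0.5 = 4.1 × 0.5 = 2.05 DD.
Per 24 h: 11.45 DD/day.
Duration = 197 / 11.45 = 17.205 ≈ 17.2 days.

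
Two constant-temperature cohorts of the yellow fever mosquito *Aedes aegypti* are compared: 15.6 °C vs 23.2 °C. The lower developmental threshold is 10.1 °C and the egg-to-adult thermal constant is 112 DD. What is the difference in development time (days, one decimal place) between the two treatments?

11.8 days

At 15.6 °C: 112 / (15.6 − 10.1) = 112 / 5.5 = 20.364 d.
At 23.2 °C: 112 / (23.2 − 10.1) = 112 / 13.1 = 8.550 d.
Difference = |20.364 − 8.550| = 11.814 ≈ 11.8 days.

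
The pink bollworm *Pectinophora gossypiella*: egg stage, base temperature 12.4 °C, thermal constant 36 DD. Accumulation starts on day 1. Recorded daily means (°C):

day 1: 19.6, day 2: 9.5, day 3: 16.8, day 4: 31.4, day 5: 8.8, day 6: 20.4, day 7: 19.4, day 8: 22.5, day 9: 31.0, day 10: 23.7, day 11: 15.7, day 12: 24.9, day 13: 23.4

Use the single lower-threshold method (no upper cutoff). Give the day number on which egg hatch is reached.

Daily DD above 12.4 °C: 7.2, 0.0, 4.4, 19.0, 0.0, 8.0, 7.0, 10.1, 18.6, 11.3, 3.3, 12.5, 11.0.
Cumulative: 7.2, 7.2, 11.6, 30.6, 30.6, 38.6, 45.6, 55.7, 74.3, 85.6, 88.9, 101.4, 112.4.
The total first reaches 36 DD on day 6.

day 6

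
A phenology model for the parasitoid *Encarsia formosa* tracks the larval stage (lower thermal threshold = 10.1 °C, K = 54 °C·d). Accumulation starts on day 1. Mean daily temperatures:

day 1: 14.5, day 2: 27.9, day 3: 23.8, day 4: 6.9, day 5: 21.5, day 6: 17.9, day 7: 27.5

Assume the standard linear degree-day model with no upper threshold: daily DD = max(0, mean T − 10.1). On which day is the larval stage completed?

Daily DD above 10.1 °C: 4.4, 17.8, 13.7, 0.0, 11.4, 7.8, 17.4.
Cumulative: 4.4, 22.2, 35.9, 35.9, 47.3, 55.1, 72.5.
The total first reaches 54 DD on day 6.

day 6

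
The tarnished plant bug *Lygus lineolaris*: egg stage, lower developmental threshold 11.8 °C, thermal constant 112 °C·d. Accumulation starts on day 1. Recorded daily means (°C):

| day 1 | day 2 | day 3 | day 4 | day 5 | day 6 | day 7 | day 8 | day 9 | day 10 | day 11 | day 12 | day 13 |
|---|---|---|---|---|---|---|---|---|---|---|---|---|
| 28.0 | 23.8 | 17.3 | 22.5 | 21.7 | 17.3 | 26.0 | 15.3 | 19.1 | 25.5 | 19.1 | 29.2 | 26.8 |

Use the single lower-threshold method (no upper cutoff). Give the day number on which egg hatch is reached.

Daily DD above 11.8 °C: 16.2, 12.0, 5.5, 10.7, 9.9, 5.5, 14.2, 3.5, 7.3, 13.7, 7.3, 17.4, 15.0.
Cumulative: 16.2, 28.2, 33.7, 44.4, 54.3, 59.8, 74.0, 77.5, 84.8, 98.5, 105.8, 123.2, 138.2.
The total first reaches 112 DD on day 12.

day 12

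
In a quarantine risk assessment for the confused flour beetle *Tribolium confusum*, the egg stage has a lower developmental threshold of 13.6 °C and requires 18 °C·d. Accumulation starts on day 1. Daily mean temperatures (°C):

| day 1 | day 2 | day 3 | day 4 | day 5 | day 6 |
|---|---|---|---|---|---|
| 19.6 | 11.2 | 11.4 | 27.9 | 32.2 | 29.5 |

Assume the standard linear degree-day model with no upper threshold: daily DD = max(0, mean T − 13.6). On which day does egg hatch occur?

Daily DD above 13.6 °C: 6.0, 0.0, 0.0, 14.3, 18.6, 15.9.
Cumulative: 6.0, 6.0, 6.0, 20.3, 38.9, 54.8.
The total first reaches 18 DD on day 4.

day 4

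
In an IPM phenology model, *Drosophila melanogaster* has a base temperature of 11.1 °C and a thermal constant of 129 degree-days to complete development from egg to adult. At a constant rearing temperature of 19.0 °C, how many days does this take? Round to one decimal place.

16.3 days

Daily accumulation = 19.0 − 11.1 = 7.9 DD/day.
Duration = 129 / 7.9 = 16.329 ≈ 16.3 days.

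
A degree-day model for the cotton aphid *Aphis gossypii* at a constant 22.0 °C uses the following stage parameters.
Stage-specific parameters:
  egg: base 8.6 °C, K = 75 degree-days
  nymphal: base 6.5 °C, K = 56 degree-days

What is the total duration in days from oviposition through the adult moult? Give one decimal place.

egg: 75 / (22.0 − 8.6) = 75 / 13.4 = 5.597 d.
nymphal: 56 / (22.0 − 6.5) = 56 / 15.5 = 3.613 d.
Sum = 9.210 ≈ 9.2 days.

9.2 days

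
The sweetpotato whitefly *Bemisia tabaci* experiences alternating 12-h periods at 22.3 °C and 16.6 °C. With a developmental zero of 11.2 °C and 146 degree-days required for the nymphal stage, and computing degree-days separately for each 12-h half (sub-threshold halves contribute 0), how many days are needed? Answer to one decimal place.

Day half: max(0, 22.3 − 11.2) × 0.5 = 11.1 × 0.5 = 5.55 DD.
Night half: max(0, 16.6 − 11.2) × 0.5 = 5.4 × 0.5 = 2.70 DD.
Per 24 h: 8.25 DD/day.
Duration = 146 / 8.25 = 17.697 ≈ 17.7 days.

17.7 days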